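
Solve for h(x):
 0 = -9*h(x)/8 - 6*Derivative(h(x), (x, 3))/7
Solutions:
 h(x) = C3*exp(-2^(2/3)*21^(1/3)*x/4) + (C1*sin(2^(2/3)*3^(5/6)*7^(1/3)*x/8) + C2*cos(2^(2/3)*3^(5/6)*7^(1/3)*x/8))*exp(2^(2/3)*21^(1/3)*x/8)


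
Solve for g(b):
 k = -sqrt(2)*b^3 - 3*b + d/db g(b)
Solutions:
 g(b) = C1 + sqrt(2)*b^4/4 + 3*b^2/2 + b*k


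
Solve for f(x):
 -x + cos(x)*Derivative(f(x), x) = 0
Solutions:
 f(x) = C1 + Integral(x/cos(x), x)


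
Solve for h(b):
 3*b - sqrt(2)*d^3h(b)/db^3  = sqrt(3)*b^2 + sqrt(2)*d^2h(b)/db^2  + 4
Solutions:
 h(b) = C1 + C2*b + C3*exp(-b) - sqrt(6)*b^4/24 + b^3*(3*sqrt(2) + 2*sqrt(6))/12 + b^2*(-7*sqrt(2) - 2*sqrt(6))/4


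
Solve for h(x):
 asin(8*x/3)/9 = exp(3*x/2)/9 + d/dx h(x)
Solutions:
 h(x) = C1 + x*asin(8*x/3)/9 + sqrt(9 - 64*x^2)/72 - 2*exp(3*x/2)/27


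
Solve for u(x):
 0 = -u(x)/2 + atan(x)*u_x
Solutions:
 u(x) = C1*exp(Integral(1/atan(x), x)/2)


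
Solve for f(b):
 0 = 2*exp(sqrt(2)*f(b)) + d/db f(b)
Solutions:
 f(b) = sqrt(2)*(2*log(1/(C1 + 2*b)) - log(2))/4


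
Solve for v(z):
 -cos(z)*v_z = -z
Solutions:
 v(z) = C1 + Integral(z/cos(z), z)


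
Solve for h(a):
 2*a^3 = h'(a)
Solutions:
 h(a) = C1 + a^4/2


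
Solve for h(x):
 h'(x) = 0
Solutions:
 h(x) = C1


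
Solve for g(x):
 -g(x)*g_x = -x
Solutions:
 g(x) = -sqrt(C1 + x^2)
 g(x) = sqrt(C1 + x^2)


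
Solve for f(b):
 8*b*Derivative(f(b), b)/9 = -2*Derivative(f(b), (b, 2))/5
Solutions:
 f(b) = C1 + C2*erf(sqrt(10)*b/3)


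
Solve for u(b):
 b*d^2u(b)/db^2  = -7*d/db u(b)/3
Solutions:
 u(b) = C1 + C2/b^(4/3)


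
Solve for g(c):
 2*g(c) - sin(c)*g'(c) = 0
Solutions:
 g(c) = C1*(cos(c) - 1)/(cos(c) + 1)


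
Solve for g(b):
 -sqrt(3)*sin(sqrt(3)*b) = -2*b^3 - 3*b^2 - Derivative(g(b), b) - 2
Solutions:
 g(b) = C1 - b^4/2 - b^3 - 2*b - cos(sqrt(3)*b)


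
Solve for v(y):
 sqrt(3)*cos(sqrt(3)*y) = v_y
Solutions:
 v(y) = C1 + sin(sqrt(3)*y)


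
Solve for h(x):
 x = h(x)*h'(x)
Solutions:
 h(x) = -sqrt(C1 + x^2)
 h(x) = sqrt(C1 + x^2)


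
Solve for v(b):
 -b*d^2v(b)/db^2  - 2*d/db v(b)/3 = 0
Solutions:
 v(b) = C1 + C2*b^(1/3)


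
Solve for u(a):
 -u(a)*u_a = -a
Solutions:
 u(a) = -sqrt(C1 + a^2)
 u(a) = sqrt(C1 + a^2)


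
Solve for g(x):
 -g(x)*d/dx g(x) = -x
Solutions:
 g(x) = -sqrt(C1 + x^2)
 g(x) = sqrt(C1 + x^2)


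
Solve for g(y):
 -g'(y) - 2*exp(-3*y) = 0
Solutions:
 g(y) = C1 + 2*exp(-3*y)/3


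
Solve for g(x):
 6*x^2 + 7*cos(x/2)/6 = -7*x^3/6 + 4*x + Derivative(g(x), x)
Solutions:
 g(x) = C1 + 7*x^4/24 + 2*x^3 - 2*x^2 + 7*sin(x/2)/3


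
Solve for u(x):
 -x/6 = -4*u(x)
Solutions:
 u(x) = x/24


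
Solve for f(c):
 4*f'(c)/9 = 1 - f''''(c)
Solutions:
 f(c) = C1 + C4*exp(-2^(2/3)*3^(1/3)*c/3) + 9*c/4 + (C2*sin(2^(2/3)*3^(5/6)*c/6) + C3*cos(2^(2/3)*3^(5/6)*c/6))*exp(2^(2/3)*3^(1/3)*c/6)


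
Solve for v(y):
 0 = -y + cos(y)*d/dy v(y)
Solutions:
 v(y) = C1 + Integral(y/cos(y), y)


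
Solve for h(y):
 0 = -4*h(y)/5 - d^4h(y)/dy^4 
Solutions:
 h(y) = (C1*sin(5^(3/4)*y/5) + C2*cos(5^(3/4)*y/5))*exp(-5^(3/4)*y/5) + (C3*sin(5^(3/4)*y/5) + C4*cos(5^(3/4)*y/5))*exp(5^(3/4)*y/5)


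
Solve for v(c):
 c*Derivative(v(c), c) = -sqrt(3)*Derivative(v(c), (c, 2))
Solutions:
 v(c) = C1 + C2*erf(sqrt(2)*3^(3/4)*c/6)


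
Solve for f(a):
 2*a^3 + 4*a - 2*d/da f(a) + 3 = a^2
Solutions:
 f(a) = C1 + a^4/4 - a^3/6 + a^2 + 3*a/2


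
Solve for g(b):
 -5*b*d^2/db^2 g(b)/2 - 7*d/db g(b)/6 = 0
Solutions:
 g(b) = C1 + C2*b^(8/15)


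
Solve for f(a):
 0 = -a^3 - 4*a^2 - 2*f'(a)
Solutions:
 f(a) = C1 - a^4/8 - 2*a^3/3


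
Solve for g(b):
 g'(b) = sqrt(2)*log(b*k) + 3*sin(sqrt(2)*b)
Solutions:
 g(b) = C1 + sqrt(2)*b*(log(b*k) - 1) - 3*sqrt(2)*cos(sqrt(2)*b)/2


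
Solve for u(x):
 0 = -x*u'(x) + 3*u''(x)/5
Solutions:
 u(x) = C1 + C2*erfi(sqrt(30)*x/6)


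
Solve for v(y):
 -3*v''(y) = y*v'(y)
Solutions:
 v(y) = C1 + C2*erf(sqrt(6)*y/6)


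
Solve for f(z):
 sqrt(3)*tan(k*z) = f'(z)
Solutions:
 f(z) = C1 + sqrt(3)*Piecewise((-log(cos(k*z))/k, Ne(k, 0)), (0, True))


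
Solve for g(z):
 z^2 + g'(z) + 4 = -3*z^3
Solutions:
 g(z) = C1 - 3*z^4/4 - z^3/3 - 4*z


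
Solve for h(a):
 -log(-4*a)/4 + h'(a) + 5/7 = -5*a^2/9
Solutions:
 h(a) = C1 - 5*a^3/27 + a*log(-a)/4 + a*(-27 + 14*log(2))/28


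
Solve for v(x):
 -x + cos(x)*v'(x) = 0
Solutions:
 v(x) = C1 + Integral(x/cos(x), x)


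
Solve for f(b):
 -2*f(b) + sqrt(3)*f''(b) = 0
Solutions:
 f(b) = C1*exp(-sqrt(2)*3^(3/4)*b/3) + C2*exp(sqrt(2)*3^(3/4)*b/3)


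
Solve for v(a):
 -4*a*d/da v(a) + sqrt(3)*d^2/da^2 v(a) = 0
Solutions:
 v(a) = C1 + C2*erfi(sqrt(2)*3^(3/4)*a/3)


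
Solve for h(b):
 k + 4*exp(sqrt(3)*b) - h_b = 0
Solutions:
 h(b) = C1 + b*k + 4*sqrt(3)*exp(sqrt(3)*b)/3


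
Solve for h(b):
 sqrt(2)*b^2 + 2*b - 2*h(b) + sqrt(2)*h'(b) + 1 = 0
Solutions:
 h(b) = C1*exp(sqrt(2)*b) + sqrt(2)*b^2/2 + 2*b + 1/2 + sqrt(2)


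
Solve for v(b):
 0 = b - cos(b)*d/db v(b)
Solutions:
 v(b) = C1 + Integral(b/cos(b), b)


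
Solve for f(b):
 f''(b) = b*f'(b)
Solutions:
 f(b) = C1 + C2*erfi(sqrt(2)*b/2)


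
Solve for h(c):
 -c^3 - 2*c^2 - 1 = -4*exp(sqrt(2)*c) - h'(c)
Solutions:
 h(c) = C1 + c^4/4 + 2*c^3/3 + c - 2*sqrt(2)*exp(sqrt(2)*c)


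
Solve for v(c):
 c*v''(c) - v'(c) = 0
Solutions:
 v(c) = C1 + C2*c^2


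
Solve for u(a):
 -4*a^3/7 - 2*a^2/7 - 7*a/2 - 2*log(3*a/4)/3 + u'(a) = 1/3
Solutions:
 u(a) = C1 + a^4/7 + 2*a^3/21 + 7*a^2/4 + 2*a*log(a)/3 - 4*a*log(2)/3 - a/3 + 2*a*log(3)/3


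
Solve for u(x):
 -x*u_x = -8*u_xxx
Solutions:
 u(x) = C1 + Integral(C2*airyai(x/2) + C3*airybi(x/2), x)


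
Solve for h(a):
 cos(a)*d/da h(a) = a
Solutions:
 h(a) = C1 + Integral(a/cos(a), a)


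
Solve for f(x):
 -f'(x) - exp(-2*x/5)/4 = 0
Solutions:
 f(x) = C1 + 5*exp(-2*x/5)/8


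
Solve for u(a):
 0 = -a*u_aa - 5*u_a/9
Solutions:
 u(a) = C1 + C2*a^(4/9)


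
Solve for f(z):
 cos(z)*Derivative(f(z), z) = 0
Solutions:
 f(z) = C1


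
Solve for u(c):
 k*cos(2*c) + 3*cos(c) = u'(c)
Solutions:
 u(c) = C1 + k*sin(2*c)/2 + 3*sin(c)


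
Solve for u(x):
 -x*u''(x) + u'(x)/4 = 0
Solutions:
 u(x) = C1 + C2*x^(5/4)


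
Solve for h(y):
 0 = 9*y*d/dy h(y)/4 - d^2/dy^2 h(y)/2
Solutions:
 h(y) = C1 + C2*erfi(3*y/2)


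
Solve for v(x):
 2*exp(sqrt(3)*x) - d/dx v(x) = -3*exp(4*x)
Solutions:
 v(x) = C1 + 3*exp(4*x)/4 + 2*sqrt(3)*exp(sqrt(3)*x)/3


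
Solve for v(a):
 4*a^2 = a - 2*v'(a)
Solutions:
 v(a) = C1 - 2*a^3/3 + a^2/4


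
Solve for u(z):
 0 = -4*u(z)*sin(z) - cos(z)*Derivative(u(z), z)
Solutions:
 u(z) = C1*cos(z)^4


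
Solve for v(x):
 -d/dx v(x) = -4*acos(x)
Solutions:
 v(x) = C1 + 4*x*acos(x) - 4*sqrt(1 - x^2)


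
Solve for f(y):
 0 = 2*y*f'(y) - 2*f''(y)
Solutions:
 f(y) = C1 + C2*erfi(sqrt(2)*y/2)


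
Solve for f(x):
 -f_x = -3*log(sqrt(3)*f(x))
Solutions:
 -2*Integral(1/(2*log(_y) + log(3)), (_y, f(x)))/3 = C1 - x


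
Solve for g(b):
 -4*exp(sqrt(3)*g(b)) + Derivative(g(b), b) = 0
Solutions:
 g(b) = sqrt(3)*(2*log(-1/(C1 + 4*b)) - log(3))/6


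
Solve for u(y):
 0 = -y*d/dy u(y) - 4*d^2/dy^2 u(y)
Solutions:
 u(y) = C1 + C2*erf(sqrt(2)*y/4)


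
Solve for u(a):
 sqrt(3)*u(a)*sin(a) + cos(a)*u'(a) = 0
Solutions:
 u(a) = C1*cos(a)^(sqrt(3))


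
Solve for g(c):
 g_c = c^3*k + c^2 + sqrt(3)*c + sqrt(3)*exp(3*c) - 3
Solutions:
 g(c) = C1 + c^4*k/4 + c^3/3 + sqrt(3)*c^2/2 - 3*c + sqrt(3)*exp(3*c)/3


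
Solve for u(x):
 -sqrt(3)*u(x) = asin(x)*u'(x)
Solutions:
 u(x) = C1*exp(-sqrt(3)*Integral(1/asin(x), x))


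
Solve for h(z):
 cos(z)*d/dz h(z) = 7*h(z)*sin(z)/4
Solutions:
 h(z) = C1/cos(z)^(7/4)


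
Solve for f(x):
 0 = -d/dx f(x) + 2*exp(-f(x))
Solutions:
 f(x) = log(C1 + 2*x)


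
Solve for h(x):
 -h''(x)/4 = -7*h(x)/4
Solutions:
 h(x) = C1*exp(-sqrt(7)*x) + C2*exp(sqrt(7)*x)


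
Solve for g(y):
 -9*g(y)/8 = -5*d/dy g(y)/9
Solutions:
 g(y) = C1*exp(81*y/40)


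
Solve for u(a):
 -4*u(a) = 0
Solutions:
 u(a) = 0


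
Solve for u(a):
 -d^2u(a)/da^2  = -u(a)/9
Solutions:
 u(a) = C1*exp(-a/3) + C2*exp(a/3)


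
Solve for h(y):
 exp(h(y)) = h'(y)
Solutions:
 h(y) = log(-1/(C1 + y))


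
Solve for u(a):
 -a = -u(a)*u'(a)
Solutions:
 u(a) = -sqrt(C1 + a^2)
 u(a) = sqrt(C1 + a^2)


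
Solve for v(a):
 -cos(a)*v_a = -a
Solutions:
 v(a) = C1 + Integral(a/cos(a), a)


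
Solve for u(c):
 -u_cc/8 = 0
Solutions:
 u(c) = C1 + C2*c


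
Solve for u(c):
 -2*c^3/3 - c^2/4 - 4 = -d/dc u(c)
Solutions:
 u(c) = C1 + c^4/6 + c^3/12 + 4*c


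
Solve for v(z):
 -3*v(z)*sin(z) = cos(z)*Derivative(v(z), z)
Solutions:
 v(z) = C1*cos(z)^3


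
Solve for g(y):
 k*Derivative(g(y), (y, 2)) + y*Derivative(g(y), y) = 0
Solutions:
 g(y) = C1 + C2*sqrt(k)*erf(sqrt(2)*y*sqrt(1/k)/2)


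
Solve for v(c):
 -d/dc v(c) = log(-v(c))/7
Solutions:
 -li(-v(c)) = C1 - c/7


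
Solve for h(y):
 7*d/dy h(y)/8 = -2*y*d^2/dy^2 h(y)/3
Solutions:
 h(y) = C1 + C2/y^(5/16)


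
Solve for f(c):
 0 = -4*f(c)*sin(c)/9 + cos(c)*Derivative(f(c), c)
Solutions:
 f(c) = C1/cos(c)^(4/9)


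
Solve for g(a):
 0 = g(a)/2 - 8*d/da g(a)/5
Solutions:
 g(a) = C1*exp(5*a/16)


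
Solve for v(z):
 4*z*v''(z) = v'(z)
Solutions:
 v(z) = C1 + C2*z^(5/4)


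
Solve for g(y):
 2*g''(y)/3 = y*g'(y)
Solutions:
 g(y) = C1 + C2*erfi(sqrt(3)*y/2)


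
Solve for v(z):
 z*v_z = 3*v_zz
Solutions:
 v(z) = C1 + C2*erfi(sqrt(6)*z/6)


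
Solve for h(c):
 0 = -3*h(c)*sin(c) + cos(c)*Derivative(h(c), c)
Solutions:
 h(c) = C1/cos(c)^3


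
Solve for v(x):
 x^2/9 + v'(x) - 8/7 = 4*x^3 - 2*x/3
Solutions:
 v(x) = C1 + x^4 - x^3/27 - x^2/3 + 8*x/7


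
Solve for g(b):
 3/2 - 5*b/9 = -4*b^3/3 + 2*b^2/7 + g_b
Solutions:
 g(b) = C1 + b^4/3 - 2*b^3/21 - 5*b^2/18 + 3*b/2


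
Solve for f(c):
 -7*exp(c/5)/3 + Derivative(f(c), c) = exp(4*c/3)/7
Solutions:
 f(c) = C1 + 35*exp(c/5)/3 + 3*exp(4*c/3)/28


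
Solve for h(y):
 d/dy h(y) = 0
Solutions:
 h(y) = C1


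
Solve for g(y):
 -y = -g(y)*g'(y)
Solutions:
 g(y) = -sqrt(C1 + y^2)
 g(y) = sqrt(C1 + y^2)


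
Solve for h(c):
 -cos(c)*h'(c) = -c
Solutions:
 h(c) = C1 + Integral(c/cos(c), c)


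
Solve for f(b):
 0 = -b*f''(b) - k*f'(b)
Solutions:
 f(b) = C1 + b^(1 - re(k))*(C2*sin(log(b)*Abs(im(k))) + C3*cos(log(b)*im(k)))


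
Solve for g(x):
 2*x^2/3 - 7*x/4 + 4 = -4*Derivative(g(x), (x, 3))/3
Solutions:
 g(x) = C1 + C2*x + C3*x^2 - x^5/120 + 7*x^4/128 - x^3/2


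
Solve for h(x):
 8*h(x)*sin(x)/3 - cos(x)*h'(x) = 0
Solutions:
 h(x) = C1/cos(x)^(8/3)


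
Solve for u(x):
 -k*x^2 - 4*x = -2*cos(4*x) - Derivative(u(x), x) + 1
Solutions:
 u(x) = C1 + k*x^3/3 + 2*x^2 + x - sin(4*x)/2


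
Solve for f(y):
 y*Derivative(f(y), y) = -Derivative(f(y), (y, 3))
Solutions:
 f(y) = C1 + Integral(C2*airyai(-y) + C3*airybi(-y), y)


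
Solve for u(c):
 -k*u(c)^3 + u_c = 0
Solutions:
 u(c) = -sqrt(2)*sqrt(-1/(C1 + c*k))/2
 u(c) = sqrt(2)*sqrt(-1/(C1 + c*k))/2


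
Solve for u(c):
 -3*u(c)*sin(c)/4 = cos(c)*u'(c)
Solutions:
 u(c) = C1*cos(c)^(3/4)


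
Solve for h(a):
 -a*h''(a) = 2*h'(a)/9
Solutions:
 h(a) = C1 + C2*a^(7/9)


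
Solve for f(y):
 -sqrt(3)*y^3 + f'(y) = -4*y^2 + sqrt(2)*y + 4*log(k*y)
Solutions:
 f(y) = C1 + sqrt(3)*y^4/4 - 4*y^3/3 + sqrt(2)*y^2/2 + 4*y*log(k*y) - 4*y


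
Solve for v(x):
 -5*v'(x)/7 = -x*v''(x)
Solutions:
 v(x) = C1 + C2*x^(12/7)


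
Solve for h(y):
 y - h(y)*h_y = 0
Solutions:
 h(y) = -sqrt(C1 + y^2)
 h(y) = sqrt(C1 + y^2)


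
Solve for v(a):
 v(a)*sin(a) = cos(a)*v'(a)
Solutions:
 v(a) = C1/cos(a)


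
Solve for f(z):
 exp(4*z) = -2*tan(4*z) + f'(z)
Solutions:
 f(z) = C1 + exp(4*z)/4 - log(cos(4*z))/2


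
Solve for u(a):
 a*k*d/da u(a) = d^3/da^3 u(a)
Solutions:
 u(a) = C1 + Integral(C2*airyai(a*k^(1/3)) + C3*airybi(a*k^(1/3)), a)


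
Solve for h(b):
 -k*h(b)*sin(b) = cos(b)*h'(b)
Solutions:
 h(b) = C1*exp(k*log(cos(b)))


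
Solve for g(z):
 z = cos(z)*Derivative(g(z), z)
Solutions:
 g(z) = C1 + Integral(z/cos(z), z)


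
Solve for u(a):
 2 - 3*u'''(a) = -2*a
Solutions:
 u(a) = C1 + C2*a + C3*a^2 + a^4/36 + a^3/9


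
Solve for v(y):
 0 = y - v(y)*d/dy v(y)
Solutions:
 v(y) = -sqrt(C1 + y^2)
 v(y) = sqrt(C1 + y^2)


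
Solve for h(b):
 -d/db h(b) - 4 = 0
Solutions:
 h(b) = C1 - 4*b


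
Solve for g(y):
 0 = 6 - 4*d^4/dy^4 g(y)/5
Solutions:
 g(y) = C1 + C2*y + C3*y^2 + C4*y^3 + 5*y^4/16


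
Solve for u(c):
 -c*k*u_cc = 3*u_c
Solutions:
 u(c) = C1 + c^(((re(k) - 3)*re(k) + im(k)^2)/(re(k)^2 + im(k)^2))*(C2*sin(3*log(c)*Abs(im(k))/(re(k)^2 + im(k)^2)) + C3*cos(3*log(c)*im(k)/(re(k)^2 + im(k)^2)))


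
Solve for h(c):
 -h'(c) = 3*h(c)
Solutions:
 h(c) = C1*exp(-3*c)


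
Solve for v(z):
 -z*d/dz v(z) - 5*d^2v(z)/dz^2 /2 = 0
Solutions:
 v(z) = C1 + C2*erf(sqrt(5)*z/5)


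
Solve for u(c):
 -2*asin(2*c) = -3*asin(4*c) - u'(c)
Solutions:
 u(c) = C1 + 2*c*asin(2*c) - 3*c*asin(4*c) - 3*sqrt(1 - 16*c^2)/4 + sqrt(1 - 4*c^2)


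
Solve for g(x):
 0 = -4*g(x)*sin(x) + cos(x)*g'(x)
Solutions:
 g(x) = C1/cos(x)^4


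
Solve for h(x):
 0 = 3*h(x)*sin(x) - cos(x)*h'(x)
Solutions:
 h(x) = C1/cos(x)^3


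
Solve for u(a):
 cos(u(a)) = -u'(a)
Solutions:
 u(a) = pi - asin((C1 + exp(2*a))/(C1 - exp(2*a)))
 u(a) = asin((C1 + exp(2*a))/(C1 - exp(2*a)))


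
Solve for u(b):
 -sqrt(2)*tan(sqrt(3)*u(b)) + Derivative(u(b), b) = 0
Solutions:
 u(b) = sqrt(3)*(pi - asin(C1*exp(sqrt(6)*b)))/3
 u(b) = sqrt(3)*asin(C1*exp(sqrt(6)*b))/3


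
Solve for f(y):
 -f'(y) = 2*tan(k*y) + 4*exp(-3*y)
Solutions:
 f(y) = C1 - 2*Piecewise((-2*exp(-3*y)/3 + log(tan(k*y)^2 + 1)/(2*k), Ne(k, 0)), (-2*exp(-3*y)/3, True))


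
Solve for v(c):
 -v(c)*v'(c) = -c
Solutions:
 v(c) = -sqrt(C1 + c^2)
 v(c) = sqrt(C1 + c^2)


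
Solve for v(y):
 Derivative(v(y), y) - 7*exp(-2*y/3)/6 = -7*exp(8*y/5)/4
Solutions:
 v(y) = C1 - 35*exp(8*y/5)/32 - 7*exp(-2*y/3)/4


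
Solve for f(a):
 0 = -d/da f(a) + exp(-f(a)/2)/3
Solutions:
 f(a) = 2*log(C1 + a/6)


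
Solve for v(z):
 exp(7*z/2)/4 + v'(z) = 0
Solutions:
 v(z) = C1 - exp(7*z/2)/14


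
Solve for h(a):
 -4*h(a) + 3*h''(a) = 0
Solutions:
 h(a) = C1*exp(-2*sqrt(3)*a/3) + C2*exp(2*sqrt(3)*a/3)


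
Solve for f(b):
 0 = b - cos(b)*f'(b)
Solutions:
 f(b) = C1 + Integral(b/cos(b), b)


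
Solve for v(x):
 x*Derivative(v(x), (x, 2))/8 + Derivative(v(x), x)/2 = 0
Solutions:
 v(x) = C1 + C2/x^3


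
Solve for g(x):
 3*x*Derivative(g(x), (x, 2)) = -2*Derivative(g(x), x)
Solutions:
 g(x) = C1 + C2*x^(1/3)


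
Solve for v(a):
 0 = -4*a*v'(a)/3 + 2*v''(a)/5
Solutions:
 v(a) = C1 + C2*erfi(sqrt(15)*a/3)


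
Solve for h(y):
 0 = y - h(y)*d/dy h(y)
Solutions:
 h(y) = -sqrt(C1 + y^2)
 h(y) = sqrt(C1 + y^2)


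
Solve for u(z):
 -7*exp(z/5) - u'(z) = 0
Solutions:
 u(z) = C1 - 35*exp(z/5)


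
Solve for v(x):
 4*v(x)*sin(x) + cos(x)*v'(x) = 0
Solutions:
 v(x) = C1*cos(x)^4


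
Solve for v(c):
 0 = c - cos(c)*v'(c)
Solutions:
 v(c) = C1 + Integral(c/cos(c), c)


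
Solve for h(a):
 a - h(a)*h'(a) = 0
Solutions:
 h(a) = -sqrt(C1 + a^2)
 h(a) = sqrt(C1 + a^2)


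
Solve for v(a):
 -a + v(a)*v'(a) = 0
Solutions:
 v(a) = -sqrt(C1 + a^2)
 v(a) = sqrt(C1 + a^2)


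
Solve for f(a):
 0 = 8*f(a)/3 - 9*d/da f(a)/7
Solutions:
 f(a) = C1*exp(56*a/27)


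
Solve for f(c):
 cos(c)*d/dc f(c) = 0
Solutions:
 f(c) = C1


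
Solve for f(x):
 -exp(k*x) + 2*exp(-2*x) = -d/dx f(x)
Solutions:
 f(x) = C1 + exp(-2*x) + exp(k*x)/k


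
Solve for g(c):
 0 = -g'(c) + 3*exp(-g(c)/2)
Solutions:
 g(c) = 2*log(C1 + 3*c/2)


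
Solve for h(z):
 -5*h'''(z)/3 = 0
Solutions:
 h(z) = C1 + C2*z + C3*z^2


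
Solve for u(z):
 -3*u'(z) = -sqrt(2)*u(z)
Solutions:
 u(z) = C1*exp(sqrt(2)*z/3)


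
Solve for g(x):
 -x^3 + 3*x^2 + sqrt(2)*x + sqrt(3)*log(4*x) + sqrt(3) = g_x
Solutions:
 g(x) = C1 - x^4/4 + x^3 + sqrt(2)*x^2/2 + sqrt(3)*x*log(x) + 2*sqrt(3)*x*log(2)


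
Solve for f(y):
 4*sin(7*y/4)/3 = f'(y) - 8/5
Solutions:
 f(y) = C1 + 8*y/5 - 16*cos(7*y/4)/21


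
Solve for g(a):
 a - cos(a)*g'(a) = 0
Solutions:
 g(a) = C1 + Integral(a/cos(a), a)


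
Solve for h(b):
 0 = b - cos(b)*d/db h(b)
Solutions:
 h(b) = C1 + Integral(b/cos(b), b)


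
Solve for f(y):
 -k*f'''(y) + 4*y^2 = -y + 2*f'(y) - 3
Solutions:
 f(y) = C1 + C2*exp(-sqrt(2)*y*sqrt(-1/k)) + C3*exp(sqrt(2)*y*sqrt(-1/k)) - 2*k*y + 2*y^3/3 + y^2/4 + 3*y/2


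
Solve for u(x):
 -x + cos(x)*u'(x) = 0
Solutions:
 u(x) = C1 + Integral(x/cos(x), x)


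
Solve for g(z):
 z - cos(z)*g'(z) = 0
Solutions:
 g(z) = C1 + Integral(z/cos(z), z)


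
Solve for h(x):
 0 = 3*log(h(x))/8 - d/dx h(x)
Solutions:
 li(h(x)) = C1 + 3*x/8


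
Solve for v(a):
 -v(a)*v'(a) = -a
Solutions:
 v(a) = -sqrt(C1 + a^2)
 v(a) = sqrt(C1 + a^2)


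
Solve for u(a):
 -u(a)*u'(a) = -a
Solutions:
 u(a) = -sqrt(C1 + a^2)
 u(a) = sqrt(C1 + a^2)


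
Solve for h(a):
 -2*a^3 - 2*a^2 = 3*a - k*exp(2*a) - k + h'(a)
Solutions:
 h(a) = C1 - a^4/2 - 2*a^3/3 - 3*a^2/2 + a*k + k*exp(2*a)/2


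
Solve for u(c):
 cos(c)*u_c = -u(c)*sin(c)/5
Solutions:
 u(c) = C1*cos(c)^(1/5)


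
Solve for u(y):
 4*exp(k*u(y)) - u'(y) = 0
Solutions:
 u(y) = Piecewise((log(-1/(C1*k + 4*k*y))/k, Ne(k, 0)), (nan, True))
 u(y) = Piecewise((C1 + 4*y, Eq(k, 0)), (nan, True))


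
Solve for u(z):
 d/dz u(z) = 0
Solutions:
 u(z) = C1


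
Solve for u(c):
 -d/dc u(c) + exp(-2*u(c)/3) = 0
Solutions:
 u(c) = 3*log(-sqrt(C1 + c)) - 3*log(3) + 3*log(6)/2
 u(c) = 3*log(C1 + c)/2 - 3*log(3) + 3*log(6)/2


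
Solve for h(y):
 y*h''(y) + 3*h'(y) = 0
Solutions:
 h(y) = C1 + C2/y^2


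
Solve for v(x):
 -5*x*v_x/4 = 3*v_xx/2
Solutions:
 v(x) = C1 + C2*erf(sqrt(15)*x/6)


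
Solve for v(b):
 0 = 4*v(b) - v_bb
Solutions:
 v(b) = C1*exp(-2*b) + C2*exp(2*b)


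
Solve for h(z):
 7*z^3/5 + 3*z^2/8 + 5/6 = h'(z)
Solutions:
 h(z) = C1 + 7*z^4/20 + z^3/8 + 5*z/6


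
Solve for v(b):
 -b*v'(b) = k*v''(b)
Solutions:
 v(b) = C1 + C2*sqrt(k)*erf(sqrt(2)*b*sqrt(1/k)/2)


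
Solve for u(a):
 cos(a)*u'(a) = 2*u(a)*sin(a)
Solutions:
 u(a) = C1/cos(a)^2


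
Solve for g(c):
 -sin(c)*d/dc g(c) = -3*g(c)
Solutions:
 g(c) = C1*(cos(c) - 1)^(3/2)/(cos(c) + 1)^(3/2)


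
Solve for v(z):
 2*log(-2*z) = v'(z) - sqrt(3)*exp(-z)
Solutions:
 v(z) = C1 + 2*z*log(-z) + 2*z*(-1 + log(2)) - sqrt(3)*exp(-z)


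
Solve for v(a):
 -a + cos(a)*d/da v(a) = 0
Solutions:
 v(a) = C1 + Integral(a/cos(a), a)


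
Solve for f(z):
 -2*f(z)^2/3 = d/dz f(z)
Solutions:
 f(z) = 3/(C1 + 2*z)


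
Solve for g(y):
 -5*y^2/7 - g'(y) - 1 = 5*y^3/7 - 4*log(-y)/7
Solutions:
 g(y) = C1 - 5*y^4/28 - 5*y^3/21 + 4*y*log(-y)/7 - 11*y/7


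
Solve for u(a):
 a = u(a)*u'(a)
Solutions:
 u(a) = -sqrt(C1 + a^2)
 u(a) = sqrt(C1 + a^2)


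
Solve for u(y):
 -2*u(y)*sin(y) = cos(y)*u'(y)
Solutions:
 u(y) = C1*cos(y)^2


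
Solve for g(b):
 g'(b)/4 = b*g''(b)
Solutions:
 g(b) = C1 + C2*b^(5/4)


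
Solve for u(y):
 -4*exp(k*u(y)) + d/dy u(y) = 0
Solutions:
 u(y) = Piecewise((log(-1/(C1*k + 4*k*y))/k, Ne(k, 0)), (nan, True))
 u(y) = Piecewise((C1 + 4*y, Eq(k, 0)), (nan, True))


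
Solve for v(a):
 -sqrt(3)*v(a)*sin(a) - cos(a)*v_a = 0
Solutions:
 v(a) = C1*cos(a)^(sqrt(3))


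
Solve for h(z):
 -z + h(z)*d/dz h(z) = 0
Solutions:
 h(z) = -sqrt(C1 + z^2)
 h(z) = sqrt(C1 + z^2)


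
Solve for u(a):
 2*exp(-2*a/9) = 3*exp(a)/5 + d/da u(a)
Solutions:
 u(a) = C1 - 3*exp(a)/5 - 9*exp(-2*a/9)


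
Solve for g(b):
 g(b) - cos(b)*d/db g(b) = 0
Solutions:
 g(b) = C1*sqrt(sin(b) + 1)/sqrt(sin(b) - 1)


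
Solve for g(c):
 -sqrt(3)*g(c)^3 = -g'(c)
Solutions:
 g(c) = -sqrt(2)*sqrt(-1/(C1 + sqrt(3)*c))/2
 g(c) = sqrt(2)*sqrt(-1/(C1 + sqrt(3)*c))/2


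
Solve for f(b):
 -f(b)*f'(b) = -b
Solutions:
 f(b) = -sqrt(C1 + b^2)
 f(b) = sqrt(C1 + b^2)


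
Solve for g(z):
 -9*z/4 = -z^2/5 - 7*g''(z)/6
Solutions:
 g(z) = C1 + C2*z - z^4/70 + 9*z^3/28


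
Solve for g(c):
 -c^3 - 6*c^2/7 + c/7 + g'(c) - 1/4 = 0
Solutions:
 g(c) = C1 + c^4/4 + 2*c^3/7 - c^2/14 + c/4


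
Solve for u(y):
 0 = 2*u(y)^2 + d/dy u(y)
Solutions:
 u(y) = 1/(C1 + 2*y)


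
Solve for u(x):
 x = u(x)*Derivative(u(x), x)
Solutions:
 u(x) = -sqrt(C1 + x^2)
 u(x) = sqrt(C1 + x^2)


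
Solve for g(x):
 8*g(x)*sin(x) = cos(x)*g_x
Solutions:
 g(x) = C1/cos(x)^8


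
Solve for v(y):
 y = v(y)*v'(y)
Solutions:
 v(y) = -sqrt(C1 + y^2)
 v(y) = sqrt(C1 + y^2)


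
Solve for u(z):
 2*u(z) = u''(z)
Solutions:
 u(z) = C1*exp(-sqrt(2)*z) + C2*exp(sqrt(2)*z)


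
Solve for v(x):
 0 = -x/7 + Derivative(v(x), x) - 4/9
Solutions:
 v(x) = C1 + x^2/14 + 4*x/9


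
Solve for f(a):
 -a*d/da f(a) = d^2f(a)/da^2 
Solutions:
 f(a) = C1 + C2*erf(sqrt(2)*a/2)


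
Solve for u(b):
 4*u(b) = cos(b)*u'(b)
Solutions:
 u(b) = C1*(sin(b)^2 + 2*sin(b) + 1)/(sin(b)^2 - 2*sin(b) + 1)


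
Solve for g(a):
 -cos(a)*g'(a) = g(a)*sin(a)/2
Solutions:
 g(a) = C1*sqrt(cos(a))


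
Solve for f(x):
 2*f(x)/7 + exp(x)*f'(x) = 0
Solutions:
 f(x) = C1*exp(2*exp(-x)/7)


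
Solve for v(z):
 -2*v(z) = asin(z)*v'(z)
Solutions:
 v(z) = C1*exp(-2*Integral(1/asin(z), z))


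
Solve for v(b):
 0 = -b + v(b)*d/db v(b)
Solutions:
 v(b) = -sqrt(C1 + b^2)
 v(b) = sqrt(C1 + b^2)


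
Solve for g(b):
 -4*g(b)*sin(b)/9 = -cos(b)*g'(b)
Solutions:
 g(b) = C1/cos(b)^(4/9)


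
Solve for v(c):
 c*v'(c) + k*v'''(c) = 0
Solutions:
 v(c) = C1 + Integral(C2*airyai(c*(-1/k)^(1/3)) + C3*airybi(c*(-1/k)^(1/3)), c)


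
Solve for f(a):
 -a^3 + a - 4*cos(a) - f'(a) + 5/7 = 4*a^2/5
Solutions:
 f(a) = C1 - a^4/4 - 4*a^3/15 + a^2/2 + 5*a/7 - 4*sin(a)


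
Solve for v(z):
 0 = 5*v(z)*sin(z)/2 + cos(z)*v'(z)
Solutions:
 v(z) = C1*cos(z)^(5/2)


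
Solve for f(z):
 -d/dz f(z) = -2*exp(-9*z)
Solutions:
 f(z) = C1 - 2*exp(-9*z)/9


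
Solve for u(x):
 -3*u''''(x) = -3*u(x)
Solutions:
 u(x) = C1*exp(-x) + C2*exp(x) + C3*sin(x) + C4*cos(x)


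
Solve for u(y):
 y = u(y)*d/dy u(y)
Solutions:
 u(y) = -sqrt(C1 + y^2)
 u(y) = sqrt(C1 + y^2)


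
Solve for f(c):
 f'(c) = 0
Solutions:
 f(c) = C1


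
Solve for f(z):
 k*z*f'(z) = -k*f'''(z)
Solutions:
 f(z) = C1 + Integral(C2*airyai(-z) + C3*airybi(-z), z)


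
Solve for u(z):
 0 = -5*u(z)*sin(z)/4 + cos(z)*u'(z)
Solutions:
 u(z) = C1/cos(z)^(5/4)


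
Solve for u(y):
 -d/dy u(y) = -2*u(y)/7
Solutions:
 u(y) = C1*exp(2*y/7)


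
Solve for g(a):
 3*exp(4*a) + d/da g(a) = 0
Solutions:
 g(a) = C1 - 3*exp(4*a)/4


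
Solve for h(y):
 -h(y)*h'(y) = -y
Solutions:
 h(y) = -sqrt(C1 + y^2)
 h(y) = sqrt(C1 + y^2)


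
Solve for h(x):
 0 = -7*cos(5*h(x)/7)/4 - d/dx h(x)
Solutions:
 7*x/4 - 7*log(sin(5*h(x)/7) - 1)/10 + 7*log(sin(5*h(x)/7) + 1)/10 = C1


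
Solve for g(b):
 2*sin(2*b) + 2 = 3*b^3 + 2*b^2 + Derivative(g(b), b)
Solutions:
 g(b) = C1 - 3*b^4/4 - 2*b^3/3 + 2*b - cos(2*b)


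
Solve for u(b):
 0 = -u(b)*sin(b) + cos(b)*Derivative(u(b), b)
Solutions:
 u(b) = C1/cos(b)


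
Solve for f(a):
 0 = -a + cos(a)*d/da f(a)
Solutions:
 f(a) = C1 + Integral(a/cos(a), a)


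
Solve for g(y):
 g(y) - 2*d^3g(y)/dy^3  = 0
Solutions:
 g(y) = C3*exp(2^(2/3)*y/2) + (C1*sin(2^(2/3)*sqrt(3)*y/4) + C2*cos(2^(2/3)*sqrt(3)*y/4))*exp(-2^(2/3)*y/4)


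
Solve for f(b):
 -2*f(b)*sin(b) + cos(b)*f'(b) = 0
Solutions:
 f(b) = C1/cos(b)^2


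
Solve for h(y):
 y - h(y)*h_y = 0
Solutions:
 h(y) = -sqrt(C1 + y^2)
 h(y) = sqrt(C1 + y^2)


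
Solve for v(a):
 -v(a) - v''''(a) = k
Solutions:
 v(a) = -k + (C1*sin(sqrt(2)*a/2) + C2*cos(sqrt(2)*a/2))*exp(-sqrt(2)*a/2) + (C3*sin(sqrt(2)*a/2) + C4*cos(sqrt(2)*a/2))*exp(sqrt(2)*a/2)


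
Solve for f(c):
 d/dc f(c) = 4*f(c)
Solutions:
 f(c) = C1*exp(4*c)


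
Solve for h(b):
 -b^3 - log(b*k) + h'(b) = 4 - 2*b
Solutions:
 h(b) = C1 + b^4/4 - b^2 + b*log(b*k) + 3*b


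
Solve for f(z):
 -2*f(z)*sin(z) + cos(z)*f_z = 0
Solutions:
 f(z) = C1/cos(z)^2


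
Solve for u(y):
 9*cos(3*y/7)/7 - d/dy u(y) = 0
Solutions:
 u(y) = C1 + 3*sin(3*y/7)


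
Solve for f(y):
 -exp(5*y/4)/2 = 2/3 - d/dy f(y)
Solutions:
 f(y) = C1 + 2*y/3 + 2*exp(5*y/4)/5


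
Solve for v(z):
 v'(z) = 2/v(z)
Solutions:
 v(z) = -sqrt(C1 + 4*z)
 v(z) = sqrt(C1 + 4*z)


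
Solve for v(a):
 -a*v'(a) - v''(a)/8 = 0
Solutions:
 v(a) = C1 + C2*erf(2*a)


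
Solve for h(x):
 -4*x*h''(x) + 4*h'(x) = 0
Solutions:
 h(x) = C1 + C2*x^2


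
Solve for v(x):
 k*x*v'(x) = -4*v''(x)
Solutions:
 v(x) = Piecewise((-sqrt(2)*sqrt(pi)*C1*erf(sqrt(2)*sqrt(k)*x/4)/sqrt(k) - C2, (k > 0) | (k < 0)), (-C1*x - C2, True))


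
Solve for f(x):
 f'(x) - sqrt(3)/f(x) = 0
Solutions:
 f(x) = -sqrt(C1 + 2*sqrt(3)*x)
 f(x) = sqrt(C1 + 2*sqrt(3)*x)


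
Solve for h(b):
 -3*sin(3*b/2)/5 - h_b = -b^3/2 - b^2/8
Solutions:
 h(b) = C1 + b^4/8 + b^3/24 + 2*cos(3*b/2)/5


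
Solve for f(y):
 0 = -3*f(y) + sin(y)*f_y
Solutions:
 f(y) = C1*(cos(y) - 1)^(3/2)/(cos(y) + 1)^(3/2)


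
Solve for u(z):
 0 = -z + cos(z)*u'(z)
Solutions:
 u(z) = C1 + Integral(z/cos(z), z)


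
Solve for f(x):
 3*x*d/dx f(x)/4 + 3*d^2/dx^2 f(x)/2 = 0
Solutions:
 f(x) = C1 + C2*erf(x/2)


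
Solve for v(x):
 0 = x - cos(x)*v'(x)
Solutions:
 v(x) = C1 + Integral(x/cos(x), x)


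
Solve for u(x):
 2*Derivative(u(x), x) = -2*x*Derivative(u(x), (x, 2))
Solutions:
 u(x) = C1 + C2*log(x)


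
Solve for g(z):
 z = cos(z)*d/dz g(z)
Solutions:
 g(z) = C1 + Integral(z/cos(z), z)


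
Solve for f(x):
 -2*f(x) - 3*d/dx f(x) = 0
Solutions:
 f(x) = C1*exp(-2*x/3)


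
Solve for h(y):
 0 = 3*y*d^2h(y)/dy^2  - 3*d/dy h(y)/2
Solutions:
 h(y) = C1 + C2*y^(3/2)


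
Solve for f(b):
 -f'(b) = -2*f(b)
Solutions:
 f(b) = C1*exp(2*b)


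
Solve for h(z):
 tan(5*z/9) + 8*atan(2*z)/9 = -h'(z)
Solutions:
 h(z) = C1 - 8*z*atan(2*z)/9 + 2*log(4*z^2 + 1)/9 + 9*log(cos(5*z/9))/5


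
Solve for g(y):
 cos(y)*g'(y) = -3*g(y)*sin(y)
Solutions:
 g(y) = C1*cos(y)^3


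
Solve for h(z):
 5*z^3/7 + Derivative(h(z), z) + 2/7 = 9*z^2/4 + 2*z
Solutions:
 h(z) = C1 - 5*z^4/28 + 3*z^3/4 + z^2 - 2*z/7


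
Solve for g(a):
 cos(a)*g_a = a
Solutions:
 g(a) = C1 + Integral(a/cos(a), a)


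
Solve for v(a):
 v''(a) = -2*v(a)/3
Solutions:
 v(a) = C1*sin(sqrt(6)*a/3) + C2*cos(sqrt(6)*a/3)


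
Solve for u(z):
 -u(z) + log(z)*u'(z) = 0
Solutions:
 u(z) = C1*exp(li(z))


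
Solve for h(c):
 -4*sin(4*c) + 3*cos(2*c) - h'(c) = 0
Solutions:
 h(c) = C1 + 3*sin(2*c)/2 + cos(4*c)


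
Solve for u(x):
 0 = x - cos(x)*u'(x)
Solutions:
 u(x) = C1 + Integral(x/cos(x), x)


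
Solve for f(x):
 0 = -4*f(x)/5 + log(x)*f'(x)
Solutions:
 f(x) = C1*exp(4*li(x)/5)


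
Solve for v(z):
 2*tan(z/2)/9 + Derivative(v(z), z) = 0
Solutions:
 v(z) = C1 + 4*log(cos(z/2))/9


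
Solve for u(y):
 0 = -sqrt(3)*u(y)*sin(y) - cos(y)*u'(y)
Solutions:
 u(y) = C1*cos(y)^(sqrt(3))


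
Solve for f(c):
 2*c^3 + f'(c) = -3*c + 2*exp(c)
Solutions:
 f(c) = C1 - c^4/2 - 3*c^2/2 + 2*exp(c)


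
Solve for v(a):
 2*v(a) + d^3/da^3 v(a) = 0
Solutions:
 v(a) = C3*exp(-2^(1/3)*a) + (C1*sin(2^(1/3)*sqrt(3)*a/2) + C2*cos(2^(1/3)*sqrt(3)*a/2))*exp(2^(1/3)*a/2)


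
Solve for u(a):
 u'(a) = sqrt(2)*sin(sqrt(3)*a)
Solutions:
 u(a) = C1 - sqrt(6)*cos(sqrt(3)*a)/3


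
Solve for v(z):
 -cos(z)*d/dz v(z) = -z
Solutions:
 v(z) = C1 + Integral(z/cos(z), z)


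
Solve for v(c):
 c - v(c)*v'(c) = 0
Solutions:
 v(c) = -sqrt(C1 + c^2)
 v(c) = sqrt(C1 + c^2)


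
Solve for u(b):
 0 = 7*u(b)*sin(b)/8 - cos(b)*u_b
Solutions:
 u(b) = C1/cos(b)^(7/8)


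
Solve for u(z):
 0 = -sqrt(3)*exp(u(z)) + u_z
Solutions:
 u(z) = log(-1/(C1 + sqrt(3)*z))


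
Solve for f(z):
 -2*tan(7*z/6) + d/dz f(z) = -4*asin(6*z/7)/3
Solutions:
 f(z) = C1 - 4*z*asin(6*z/7)/3 - 2*sqrt(49 - 36*z^2)/9 - 12*log(cos(7*z/6))/7


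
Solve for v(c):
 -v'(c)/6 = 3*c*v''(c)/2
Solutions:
 v(c) = C1 + C2*c^(8/9)


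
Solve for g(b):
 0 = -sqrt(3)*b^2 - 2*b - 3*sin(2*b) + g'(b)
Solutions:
 g(b) = C1 + sqrt(3)*b^3/3 + b^2 - 3*cos(2*b)/2


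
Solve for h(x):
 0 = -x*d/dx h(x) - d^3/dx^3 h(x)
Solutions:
 h(x) = C1 + Integral(C2*airyai(-x) + C3*airybi(-x), x)


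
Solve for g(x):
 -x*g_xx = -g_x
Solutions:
 g(x) = C1 + C2*x^2


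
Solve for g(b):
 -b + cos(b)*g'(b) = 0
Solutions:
 g(b) = C1 + Integral(b/cos(b), b)


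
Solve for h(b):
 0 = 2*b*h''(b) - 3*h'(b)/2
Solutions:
 h(b) = C1 + C2*b^(7/4)


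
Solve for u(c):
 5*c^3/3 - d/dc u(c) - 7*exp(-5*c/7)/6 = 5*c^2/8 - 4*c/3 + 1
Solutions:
 u(c) = C1 + 5*c^4/12 - 5*c^3/24 + 2*c^2/3 - c + 49*exp(-5*c/7)/30


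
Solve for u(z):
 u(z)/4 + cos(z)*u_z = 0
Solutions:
 u(z) = C1*(sin(z) - 1)^(1/8)/(sin(z) + 1)^(1/8)


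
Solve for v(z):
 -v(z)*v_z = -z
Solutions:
 v(z) = -sqrt(C1 + z^2)
 v(z) = sqrt(C1 + z^2)


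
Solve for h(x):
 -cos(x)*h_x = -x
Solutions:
 h(x) = C1 + Integral(x/cos(x), x)


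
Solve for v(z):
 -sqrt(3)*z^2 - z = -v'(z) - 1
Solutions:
 v(z) = C1 + sqrt(3)*z^3/3 + z^2/2 - z


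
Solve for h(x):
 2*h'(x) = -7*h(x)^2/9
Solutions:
 h(x) = 18/(C1 + 7*x)


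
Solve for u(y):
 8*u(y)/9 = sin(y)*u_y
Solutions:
 u(y) = C1*(cos(y) - 1)^(4/9)/(cos(y) + 1)^(4/9)


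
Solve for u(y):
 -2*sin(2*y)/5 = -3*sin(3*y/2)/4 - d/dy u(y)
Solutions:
 u(y) = C1 + cos(3*y/2)/2 - cos(2*y)/5


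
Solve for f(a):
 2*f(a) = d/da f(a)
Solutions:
 f(a) = C1*exp(2*a)


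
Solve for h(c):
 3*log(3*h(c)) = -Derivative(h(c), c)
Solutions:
 Integral(1/(log(_y) + log(3)), (_y, h(c)))/3 = C1 - c


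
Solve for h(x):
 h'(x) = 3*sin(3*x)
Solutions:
 h(x) = C1 - cos(3*x)


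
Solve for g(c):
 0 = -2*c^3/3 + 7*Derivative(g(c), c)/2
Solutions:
 g(c) = C1 + c^4/21


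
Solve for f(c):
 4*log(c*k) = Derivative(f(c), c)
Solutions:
 f(c) = C1 + 4*c*log(c*k) - 4*c


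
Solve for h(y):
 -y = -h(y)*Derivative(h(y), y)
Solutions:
 h(y) = -sqrt(C1 + y^2)
 h(y) = sqrt(C1 + y^2)


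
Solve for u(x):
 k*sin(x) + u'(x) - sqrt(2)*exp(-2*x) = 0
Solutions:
 u(x) = C1 + k*cos(x) - sqrt(2)*exp(-2*x)/2


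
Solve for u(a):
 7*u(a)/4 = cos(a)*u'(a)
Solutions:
 u(a) = C1*(sin(a) + 1)^(7/8)/(sin(a) - 1)^(7/8)


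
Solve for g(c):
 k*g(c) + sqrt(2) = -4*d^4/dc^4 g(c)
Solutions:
 g(c) = C1*exp(-sqrt(2)*c*(-k)^(1/4)/2) + C2*exp(sqrt(2)*c*(-k)^(1/4)/2) + C3*exp(-sqrt(2)*I*c*(-k)^(1/4)/2) + C4*exp(sqrt(2)*I*c*(-k)^(1/4)/2) - sqrt(2)/k


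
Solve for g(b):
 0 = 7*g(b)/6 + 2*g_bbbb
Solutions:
 g(b) = (C1*sin(3^(3/4)*7^(1/4)*b/6) + C2*cos(3^(3/4)*7^(1/4)*b/6))*exp(-3^(3/4)*7^(1/4)*b/6) + (C3*sin(3^(3/4)*7^(1/4)*b/6) + C4*cos(3^(3/4)*7^(1/4)*b/6))*exp(3^(3/4)*7^(1/4)*b/6)


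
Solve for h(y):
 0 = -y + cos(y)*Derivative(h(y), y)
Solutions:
 h(y) = C1 + Integral(y/cos(y), y)


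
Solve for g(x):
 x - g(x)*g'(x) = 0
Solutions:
 g(x) = -sqrt(C1 + x^2)
 g(x) = sqrt(C1 + x^2)


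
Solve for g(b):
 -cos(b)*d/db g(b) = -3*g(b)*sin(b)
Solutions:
 g(b) = C1/cos(b)^3


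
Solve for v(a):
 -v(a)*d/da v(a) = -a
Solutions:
 v(a) = -sqrt(C1 + a^2)
 v(a) = sqrt(C1 + a^2)


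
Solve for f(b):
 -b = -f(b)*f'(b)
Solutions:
 f(b) = -sqrt(C1 + b^2)
 f(b) = sqrt(C1 + b^2)


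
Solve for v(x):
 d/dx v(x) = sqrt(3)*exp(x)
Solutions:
 v(x) = C1 + sqrt(3)*exp(x)


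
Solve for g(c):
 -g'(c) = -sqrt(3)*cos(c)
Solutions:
 g(c) = C1 + sqrt(3)*sin(c)


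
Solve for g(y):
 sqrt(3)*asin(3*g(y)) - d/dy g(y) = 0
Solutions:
 Integral(1/asin(3*_y), (_y, g(y))) = C1 + sqrt(3)*y


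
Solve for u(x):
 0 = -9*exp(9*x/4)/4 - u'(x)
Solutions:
 u(x) = C1 - exp(x)^(9/4)


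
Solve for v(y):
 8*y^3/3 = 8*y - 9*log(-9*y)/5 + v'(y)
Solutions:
 v(y) = C1 + 2*y^4/3 - 4*y^2 + 9*y*log(-y)/5 + 9*y*(-1 + 2*log(3))/5


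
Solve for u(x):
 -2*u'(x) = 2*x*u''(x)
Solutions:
 u(x) = C1 + C2*log(x)


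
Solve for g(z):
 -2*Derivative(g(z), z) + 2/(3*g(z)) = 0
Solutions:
 g(z) = -sqrt(C1 + 6*z)/3
 g(z) = sqrt(C1 + 6*z)/3


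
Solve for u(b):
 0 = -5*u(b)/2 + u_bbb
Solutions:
 u(b) = C3*exp(2^(2/3)*5^(1/3)*b/2) + (C1*sin(2^(2/3)*sqrt(3)*5^(1/3)*b/4) + C2*cos(2^(2/3)*sqrt(3)*5^(1/3)*b/4))*exp(-2^(2/3)*5^(1/3)*b/4)


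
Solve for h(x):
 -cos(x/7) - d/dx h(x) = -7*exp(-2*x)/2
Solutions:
 h(x) = C1 - 7*sin(x/7) - 7*exp(-2*x)/4


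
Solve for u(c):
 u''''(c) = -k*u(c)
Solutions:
 u(c) = C1*exp(-c*(-k)^(1/4)) + C2*exp(c*(-k)^(1/4)) + C3*exp(-I*c*(-k)^(1/4)) + C4*exp(I*c*(-k)^(1/4))


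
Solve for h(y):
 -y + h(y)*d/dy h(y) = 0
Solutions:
 h(y) = -sqrt(C1 + y^2)
 h(y) = sqrt(C1 + y^2)


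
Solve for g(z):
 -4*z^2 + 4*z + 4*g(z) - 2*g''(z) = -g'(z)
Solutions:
 g(z) = C1*exp(z*(1 - sqrt(33))/4) + C2*exp(z*(1 + sqrt(33))/4) + z^2 - 3*z/2 + 11/8


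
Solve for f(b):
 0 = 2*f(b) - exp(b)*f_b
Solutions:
 f(b) = C1*exp(-2*exp(-b))


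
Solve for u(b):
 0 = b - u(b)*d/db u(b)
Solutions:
 u(b) = -sqrt(C1 + b^2)
 u(b) = sqrt(C1 + b^2)


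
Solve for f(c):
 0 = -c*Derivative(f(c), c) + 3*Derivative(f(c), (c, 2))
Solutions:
 f(c) = C1 + C2*erfi(sqrt(6)*c/6)


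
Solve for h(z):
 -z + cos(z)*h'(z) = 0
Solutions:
 h(z) = C1 + Integral(z/cos(z), z)


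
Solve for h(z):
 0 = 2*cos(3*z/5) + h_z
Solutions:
 h(z) = C1 - 10*sin(3*z/5)/3


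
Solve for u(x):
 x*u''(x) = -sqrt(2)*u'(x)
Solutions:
 u(x) = C1 + C2*x^(1 - sqrt(2))


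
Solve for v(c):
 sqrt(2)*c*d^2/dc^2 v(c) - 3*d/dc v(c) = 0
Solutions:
 v(c) = C1 + C2*c^(1 + 3*sqrt(2)/2)


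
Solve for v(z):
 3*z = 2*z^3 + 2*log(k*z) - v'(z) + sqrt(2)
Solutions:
 v(z) = C1 + z^4/2 - 3*z^2/2 + 2*z*log(k*z) + z*(-2 + sqrt(2))


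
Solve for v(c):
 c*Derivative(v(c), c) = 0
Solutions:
 v(c) = C1


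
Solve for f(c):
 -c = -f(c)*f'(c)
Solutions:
 f(c) = -sqrt(C1 + c^2)
 f(c) = sqrt(C1 + c^2)


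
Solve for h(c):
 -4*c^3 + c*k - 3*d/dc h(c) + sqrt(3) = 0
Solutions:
 h(c) = C1 - c^4/3 + c^2*k/6 + sqrt(3)*c/3


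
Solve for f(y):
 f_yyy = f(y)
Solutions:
 f(y) = C3*exp(y) + (C1*sin(sqrt(3)*y/2) + C2*cos(sqrt(3)*y/2))*exp(-y/2)


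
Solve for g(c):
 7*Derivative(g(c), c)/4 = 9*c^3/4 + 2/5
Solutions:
 g(c) = C1 + 9*c^4/28 + 8*c/35


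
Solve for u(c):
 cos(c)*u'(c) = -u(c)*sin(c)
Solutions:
 u(c) = C1*cos(c)


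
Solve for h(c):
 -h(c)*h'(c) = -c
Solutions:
 h(c) = -sqrt(C1 + c^2)
 h(c) = sqrt(C1 + c^2)


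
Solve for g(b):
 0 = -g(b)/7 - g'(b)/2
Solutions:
 g(b) = C1*exp(-2*b/7)


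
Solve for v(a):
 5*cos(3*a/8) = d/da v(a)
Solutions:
 v(a) = C1 + 40*sin(3*a/8)/3


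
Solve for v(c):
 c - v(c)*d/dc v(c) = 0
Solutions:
 v(c) = -sqrt(C1 + c^2)
 v(c) = sqrt(C1 + c^2)


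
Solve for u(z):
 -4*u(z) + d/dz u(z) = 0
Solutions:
 u(z) = C1*exp(4*z)


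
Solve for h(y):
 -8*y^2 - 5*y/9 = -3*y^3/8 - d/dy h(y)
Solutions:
 h(y) = C1 - 3*y^4/32 + 8*y^3/3 + 5*y^2/18


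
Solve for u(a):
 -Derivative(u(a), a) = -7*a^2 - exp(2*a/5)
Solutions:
 u(a) = C1 + 7*a^3/3 + 5*exp(2*a/5)/2


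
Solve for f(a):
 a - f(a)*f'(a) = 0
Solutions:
 f(a) = -sqrt(C1 + a^2)
 f(a) = sqrt(C1 + a^2)


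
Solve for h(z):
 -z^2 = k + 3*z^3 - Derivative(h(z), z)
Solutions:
 h(z) = C1 + k*z + 3*z^4/4 + z^3/3


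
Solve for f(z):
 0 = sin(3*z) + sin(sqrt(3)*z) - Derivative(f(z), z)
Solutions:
 f(z) = C1 - cos(3*z)/3 - sqrt(3)*cos(sqrt(3)*z)/3


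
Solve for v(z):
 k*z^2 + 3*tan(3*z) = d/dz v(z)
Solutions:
 v(z) = C1 + k*z^3/3 - log(cos(3*z))


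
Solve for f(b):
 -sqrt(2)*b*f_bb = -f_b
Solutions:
 f(b) = C1 + C2*b^(sqrt(2)/2 + 1)


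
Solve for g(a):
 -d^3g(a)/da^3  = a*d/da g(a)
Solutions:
 g(a) = C1 + Integral(C2*airyai(-a) + C3*airybi(-a), a)


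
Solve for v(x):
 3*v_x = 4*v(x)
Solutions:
 v(x) = C1*exp(4*x/3)


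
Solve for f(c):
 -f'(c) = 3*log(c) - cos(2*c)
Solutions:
 f(c) = C1 - 3*c*log(c) + 3*c + sin(2*c)/2


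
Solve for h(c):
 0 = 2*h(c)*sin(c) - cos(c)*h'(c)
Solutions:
 h(c) = C1/cos(c)^2


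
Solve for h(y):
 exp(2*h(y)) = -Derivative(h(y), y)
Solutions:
 h(y) = log(-sqrt(-1/(C1 - y))) - log(2)/2
 h(y) = log(-1/(C1 - y))/2 - log(2)/2


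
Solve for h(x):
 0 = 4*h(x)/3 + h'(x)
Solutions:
 h(x) = C1*exp(-4*x/3)


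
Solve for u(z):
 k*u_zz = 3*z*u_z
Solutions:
 u(z) = C1 + C2*erf(sqrt(6)*z*sqrt(-1/k)/2)/sqrt(-1/k)


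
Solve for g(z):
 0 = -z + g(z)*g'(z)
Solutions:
 g(z) = -sqrt(C1 + z^2)
 g(z) = sqrt(C1 + z^2)


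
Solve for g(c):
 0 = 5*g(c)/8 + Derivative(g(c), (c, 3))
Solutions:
 g(c) = C3*exp(-5^(1/3)*c/2) + (C1*sin(sqrt(3)*5^(1/3)*c/4) + C2*cos(sqrt(3)*5^(1/3)*c/4))*exp(5^(1/3)*c/4)


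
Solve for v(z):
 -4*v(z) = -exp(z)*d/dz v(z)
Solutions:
 v(z) = C1*exp(-4*exp(-z))


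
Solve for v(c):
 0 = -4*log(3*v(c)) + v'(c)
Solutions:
 -Integral(1/(log(_y) + log(3)), (_y, v(c)))/4 = C1 - c


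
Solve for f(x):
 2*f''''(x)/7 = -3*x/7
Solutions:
 f(x) = C1 + C2*x + C3*x^2 + C4*x^3 - x^5/80


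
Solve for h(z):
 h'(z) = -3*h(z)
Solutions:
 h(z) = C1*exp(-3*z)


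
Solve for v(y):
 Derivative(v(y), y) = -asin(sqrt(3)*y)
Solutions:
 v(y) = C1 - y*asin(sqrt(3)*y) - sqrt(3)*sqrt(1 - 3*y^2)/3


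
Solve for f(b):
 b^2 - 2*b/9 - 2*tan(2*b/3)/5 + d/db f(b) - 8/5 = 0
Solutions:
 f(b) = C1 - b^3/3 + b^2/9 + 8*b/5 - 3*log(cos(2*b/3))/5


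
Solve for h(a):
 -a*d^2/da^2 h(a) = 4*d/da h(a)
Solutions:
 h(a) = C1 + C2/a^3


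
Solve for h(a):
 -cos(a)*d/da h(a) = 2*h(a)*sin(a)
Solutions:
 h(a) = C1*cos(a)^2


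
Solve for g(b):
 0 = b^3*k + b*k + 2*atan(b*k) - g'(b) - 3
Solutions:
 g(b) = C1 + b^4*k/4 + b^2*k/2 - 3*b + 2*Piecewise((b*atan(b*k) - log(b^2*k^2 + 1)/(2*k), Ne(k, 0)), (0, True))


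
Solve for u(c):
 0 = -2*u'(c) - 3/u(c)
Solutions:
 u(c) = -sqrt(C1 - 3*c)
 u(c) = sqrt(C1 - 3*c)


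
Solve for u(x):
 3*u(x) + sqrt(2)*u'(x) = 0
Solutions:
 u(x) = C1*exp(-3*sqrt(2)*x/2)


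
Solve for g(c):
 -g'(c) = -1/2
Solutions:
 g(c) = C1 + c/2


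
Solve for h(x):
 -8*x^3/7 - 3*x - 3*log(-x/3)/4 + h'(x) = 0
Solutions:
 h(x) = C1 + 2*x^4/7 + 3*x^2/2 + 3*x*log(-x)/4 + 3*x*(-log(3) - 1)/4


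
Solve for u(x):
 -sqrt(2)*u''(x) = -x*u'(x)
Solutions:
 u(x) = C1 + C2*erfi(2^(1/4)*x/2)


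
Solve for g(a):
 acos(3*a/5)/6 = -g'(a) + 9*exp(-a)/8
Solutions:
 g(a) = C1 - a*acos(3*a/5)/6 + sqrt(25 - 9*a^2)/18 - 9*exp(-a)/8


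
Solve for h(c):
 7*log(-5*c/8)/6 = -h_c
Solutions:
 h(c) = C1 - 7*c*log(-c)/6 + 7*c*(-log(5) + 1 + 3*log(2))/6
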